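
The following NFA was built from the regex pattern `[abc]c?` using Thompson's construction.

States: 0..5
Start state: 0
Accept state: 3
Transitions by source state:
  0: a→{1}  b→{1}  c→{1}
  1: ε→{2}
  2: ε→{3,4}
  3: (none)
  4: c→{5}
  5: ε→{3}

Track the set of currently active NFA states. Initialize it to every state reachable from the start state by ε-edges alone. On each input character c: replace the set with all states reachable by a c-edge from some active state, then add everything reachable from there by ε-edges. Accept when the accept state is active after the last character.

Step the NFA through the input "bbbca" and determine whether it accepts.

initial (ε-close {0}): {0}
'b' @ 1: {1,2,3,4}  ✓accept
'b' @ 2: {}  — state set empty
rest 'bca' ignored (set empty)
end set {} — state 3 not in

Answer: REJECT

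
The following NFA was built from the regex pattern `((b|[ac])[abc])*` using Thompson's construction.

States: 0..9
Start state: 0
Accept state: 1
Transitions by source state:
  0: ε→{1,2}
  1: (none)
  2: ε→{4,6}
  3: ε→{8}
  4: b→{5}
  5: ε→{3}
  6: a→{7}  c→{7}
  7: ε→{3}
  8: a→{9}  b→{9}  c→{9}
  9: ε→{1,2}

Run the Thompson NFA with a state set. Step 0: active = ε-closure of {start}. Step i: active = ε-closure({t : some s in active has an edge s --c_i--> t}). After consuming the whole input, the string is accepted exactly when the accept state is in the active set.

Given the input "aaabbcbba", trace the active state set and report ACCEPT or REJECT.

Answer: REJECT

Derivation:
initial (ε-close {0}): {0,1,2,4,6}
'a' @ 1: {3,7,8}
'a' @ 2: {1,2,4,6,9}  [accepting]
'a' @ 3: {3,7,8}
'b' @ 4: {1,2,4,6,9}  [accepting]
'b' @ 5: {3,5,8}
'c' @ 6: {1,2,4,6,9}  [accepting]
'b' @ 7: {3,5,8}
'b' @ 8: {1,2,4,6,9}  [accepting]
'a' @ 9: {3,7,8}
final: {3,7,8}; accept 1 not in set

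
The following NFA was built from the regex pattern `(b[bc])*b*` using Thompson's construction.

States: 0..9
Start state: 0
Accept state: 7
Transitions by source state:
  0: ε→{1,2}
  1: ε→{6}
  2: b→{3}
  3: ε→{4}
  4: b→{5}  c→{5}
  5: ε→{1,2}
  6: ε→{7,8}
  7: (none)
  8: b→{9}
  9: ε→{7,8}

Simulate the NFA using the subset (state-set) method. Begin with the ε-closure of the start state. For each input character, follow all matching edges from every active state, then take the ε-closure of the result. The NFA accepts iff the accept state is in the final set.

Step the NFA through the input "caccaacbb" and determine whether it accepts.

start: ε-closure({0}) = {0,1,2,6,7,8}
'c' @ 1: {}  — no active states
rest 'accaacbb' ignored (set empty)
final: {}; accept 7 not in set

Answer: REJECT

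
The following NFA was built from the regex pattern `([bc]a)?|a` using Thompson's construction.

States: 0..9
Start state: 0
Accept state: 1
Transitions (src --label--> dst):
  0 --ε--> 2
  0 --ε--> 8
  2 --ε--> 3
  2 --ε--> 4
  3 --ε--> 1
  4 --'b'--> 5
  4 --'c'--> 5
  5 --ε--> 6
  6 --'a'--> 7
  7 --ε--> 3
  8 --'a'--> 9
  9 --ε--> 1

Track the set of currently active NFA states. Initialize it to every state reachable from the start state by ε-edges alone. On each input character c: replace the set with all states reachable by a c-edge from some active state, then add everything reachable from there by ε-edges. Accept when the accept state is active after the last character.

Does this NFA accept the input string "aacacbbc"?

initial (ε-close {0}): {0,1,2,3,4,8}
'a' @ 1: {1,9}  [accepting]
'a' @ 2: {}  — no active states
rest 'cacbbc' ignored (set empty)
end set {} — state 1 not in

Answer: REJECT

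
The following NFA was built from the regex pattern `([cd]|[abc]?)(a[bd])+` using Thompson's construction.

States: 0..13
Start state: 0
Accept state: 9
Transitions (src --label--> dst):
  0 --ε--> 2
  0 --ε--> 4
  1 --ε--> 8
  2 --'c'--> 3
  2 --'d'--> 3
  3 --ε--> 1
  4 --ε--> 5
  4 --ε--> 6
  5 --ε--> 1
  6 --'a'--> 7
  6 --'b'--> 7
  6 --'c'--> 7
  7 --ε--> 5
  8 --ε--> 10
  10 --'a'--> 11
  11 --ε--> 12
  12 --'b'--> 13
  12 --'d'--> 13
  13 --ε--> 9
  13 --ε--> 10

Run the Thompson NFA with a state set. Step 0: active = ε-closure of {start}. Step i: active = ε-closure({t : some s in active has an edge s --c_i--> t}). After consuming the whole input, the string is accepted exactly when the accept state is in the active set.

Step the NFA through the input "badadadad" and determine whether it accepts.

Answer: ACCEPT

Trace:
initial (ε-close {0}): {0,1,2,4,5,6,8,10}
'b' @ 1: {1,5,7,8,10}
'a' @ 2: {11,12}
'd' @ 3: {9,10,13}  (accept∈set)
'a' @ 4: {11,12}
'd' @ 5: {9,10,13}  (accept∈set)
'a' @ 6: {11,12}
'd' @ 7: {9,10,13}  (accept∈set)
'a' @ 8: {11,12}
'd' @ 9: {9,10,13}  (accept∈set)
after full input: {9,10,13}  (accept=9 in)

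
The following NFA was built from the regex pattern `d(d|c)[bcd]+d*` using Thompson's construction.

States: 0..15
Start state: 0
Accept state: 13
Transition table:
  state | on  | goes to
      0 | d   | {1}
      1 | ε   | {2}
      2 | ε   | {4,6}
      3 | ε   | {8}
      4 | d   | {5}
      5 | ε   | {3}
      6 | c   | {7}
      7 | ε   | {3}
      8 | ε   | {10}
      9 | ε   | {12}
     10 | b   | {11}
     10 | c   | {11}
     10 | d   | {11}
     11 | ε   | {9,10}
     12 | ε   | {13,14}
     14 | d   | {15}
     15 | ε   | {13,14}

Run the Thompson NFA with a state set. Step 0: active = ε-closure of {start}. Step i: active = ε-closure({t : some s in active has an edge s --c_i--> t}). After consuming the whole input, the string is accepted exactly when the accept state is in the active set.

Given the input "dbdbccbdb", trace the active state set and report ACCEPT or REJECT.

S₀ = ε-closure({0}) = {0}
'd' @ 1: {1,2,4,6}
'b' @ 2: {}  — state set empty
rest 'dbccbdb' ignored (set empty)
end set {} — state 13 not in

Answer: REJECT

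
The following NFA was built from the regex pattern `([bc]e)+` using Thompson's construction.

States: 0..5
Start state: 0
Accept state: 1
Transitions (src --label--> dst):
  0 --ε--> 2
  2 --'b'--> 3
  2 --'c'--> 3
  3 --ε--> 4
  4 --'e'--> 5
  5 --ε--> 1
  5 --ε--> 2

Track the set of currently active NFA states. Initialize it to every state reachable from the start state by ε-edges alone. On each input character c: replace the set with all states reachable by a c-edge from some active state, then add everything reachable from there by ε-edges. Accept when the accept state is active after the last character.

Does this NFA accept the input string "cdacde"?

Answer: REJECT

Derivation:
start: ε-closure({0}) = {0,2}
'c' @ 1: {3,4}
'd' @ 2: {}  — no active states
rest 'acde' ignored (set empty)
end set {} — state 1 not in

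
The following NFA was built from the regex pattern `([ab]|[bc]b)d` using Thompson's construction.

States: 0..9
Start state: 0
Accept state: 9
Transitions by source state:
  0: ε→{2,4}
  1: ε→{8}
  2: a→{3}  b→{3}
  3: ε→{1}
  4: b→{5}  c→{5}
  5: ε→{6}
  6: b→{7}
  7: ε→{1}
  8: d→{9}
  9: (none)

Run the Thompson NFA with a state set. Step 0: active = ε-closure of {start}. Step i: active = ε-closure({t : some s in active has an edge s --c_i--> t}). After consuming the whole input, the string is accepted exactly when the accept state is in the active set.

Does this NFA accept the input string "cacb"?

Answer: REJECT

Derivation:
initial (ε-close {0}): {0,2,4}
'c' @ 1: {5,6}
'a' @ 2: {}  — dead — no transitions
rest 'cb' ignored (set empty)
after full input: {}  (accept=9 not in)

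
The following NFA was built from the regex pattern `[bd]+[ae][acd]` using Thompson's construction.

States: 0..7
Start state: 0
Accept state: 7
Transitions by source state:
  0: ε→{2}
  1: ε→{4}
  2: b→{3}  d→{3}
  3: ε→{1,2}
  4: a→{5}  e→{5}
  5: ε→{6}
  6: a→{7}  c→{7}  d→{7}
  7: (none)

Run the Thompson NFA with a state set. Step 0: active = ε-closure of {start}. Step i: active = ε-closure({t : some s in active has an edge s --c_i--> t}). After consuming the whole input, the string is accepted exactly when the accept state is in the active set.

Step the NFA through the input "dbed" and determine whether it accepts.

Answer: ACCEPT

Derivation:
start: ε-closure({0}) = {0,2}
'd' @ 1: {1,2,3,4}
'b' @ 2: {1,2,3,4}
'e' @ 3: {5,6}
'd' @ 4: {7}  [accepting]
final: {7}; accept 7 in set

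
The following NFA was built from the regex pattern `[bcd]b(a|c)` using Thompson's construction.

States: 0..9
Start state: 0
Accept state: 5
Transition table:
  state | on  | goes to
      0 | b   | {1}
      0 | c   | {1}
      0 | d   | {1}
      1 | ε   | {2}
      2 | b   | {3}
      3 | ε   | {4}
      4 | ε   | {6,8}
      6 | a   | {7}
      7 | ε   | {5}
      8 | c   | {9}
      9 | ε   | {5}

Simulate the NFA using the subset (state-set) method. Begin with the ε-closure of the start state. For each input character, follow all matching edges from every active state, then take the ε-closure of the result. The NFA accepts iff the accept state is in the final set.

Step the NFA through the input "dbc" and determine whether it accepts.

Answer: ACCEPT

Steps:
start: ε-closure({0}) = {0}
'd' @ 1: {1,2}
'b' @ 2: {3,4,6,8}
'c' @ 3: {5,9}  ✓accept
after full input: {5,9}  (accept=5 in)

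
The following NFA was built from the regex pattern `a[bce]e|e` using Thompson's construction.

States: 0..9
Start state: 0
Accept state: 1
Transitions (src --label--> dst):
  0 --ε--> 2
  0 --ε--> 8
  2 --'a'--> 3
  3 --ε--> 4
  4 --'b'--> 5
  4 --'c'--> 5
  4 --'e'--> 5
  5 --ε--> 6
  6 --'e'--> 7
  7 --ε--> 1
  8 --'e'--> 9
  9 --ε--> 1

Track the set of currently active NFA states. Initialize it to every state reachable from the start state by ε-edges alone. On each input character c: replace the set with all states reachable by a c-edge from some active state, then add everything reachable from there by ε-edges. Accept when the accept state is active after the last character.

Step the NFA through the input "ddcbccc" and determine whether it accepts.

Answer: REJECT

Trace:
S₀ = ε-closure({0}) = {0,2,8}
'd' @ 1: {}  — no active states
rest 'dcbccc' ignored (set empty)
final: {}; accept 1 not in set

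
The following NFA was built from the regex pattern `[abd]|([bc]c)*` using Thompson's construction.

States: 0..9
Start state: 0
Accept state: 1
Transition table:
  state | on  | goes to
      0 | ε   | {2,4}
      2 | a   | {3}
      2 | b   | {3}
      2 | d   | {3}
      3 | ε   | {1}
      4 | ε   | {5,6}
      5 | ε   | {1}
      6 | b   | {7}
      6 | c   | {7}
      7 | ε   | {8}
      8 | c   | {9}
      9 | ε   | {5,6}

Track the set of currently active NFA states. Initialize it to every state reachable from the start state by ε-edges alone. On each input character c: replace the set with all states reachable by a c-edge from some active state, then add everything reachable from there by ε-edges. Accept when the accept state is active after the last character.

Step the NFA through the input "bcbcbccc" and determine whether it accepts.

Answer: ACCEPT

Derivation:
S₀ = ε-closure({0}) = {0,1,2,4,5,6}
'b' @ 1: {1,3,7,8}  ✓accept
'c' @ 2: {1,5,6,9}  ✓accept
'b' @ 3: {7,8}
'c' @ 4: {1,5,6,9}  ✓accept
'b' @ 5: {7,8}
'c' @ 6: {1,5,6,9}  ✓accept
'c' @ 7: {7,8}
'c' @ 8: {1,5,6,9}  ✓accept
final: {1,5,6,9}; accept 1 in set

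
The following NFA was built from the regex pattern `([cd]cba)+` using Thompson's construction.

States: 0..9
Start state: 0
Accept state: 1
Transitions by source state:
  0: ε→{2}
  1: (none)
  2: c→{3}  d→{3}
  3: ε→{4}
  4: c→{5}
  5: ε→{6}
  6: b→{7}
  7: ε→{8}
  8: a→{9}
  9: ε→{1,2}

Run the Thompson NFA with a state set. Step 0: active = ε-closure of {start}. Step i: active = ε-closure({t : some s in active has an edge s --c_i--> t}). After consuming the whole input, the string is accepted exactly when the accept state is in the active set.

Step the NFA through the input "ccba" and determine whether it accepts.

start: ε-closure({0}) = {0,2}
'c' @ 1: {3,4}
'c' @ 2: {5,6}
'b' @ 3: {7,8}
'a' @ 4: {1,2,9}  (accept∈set)
final: {1,2,9}; accept 1 in set

Answer: ACCEPT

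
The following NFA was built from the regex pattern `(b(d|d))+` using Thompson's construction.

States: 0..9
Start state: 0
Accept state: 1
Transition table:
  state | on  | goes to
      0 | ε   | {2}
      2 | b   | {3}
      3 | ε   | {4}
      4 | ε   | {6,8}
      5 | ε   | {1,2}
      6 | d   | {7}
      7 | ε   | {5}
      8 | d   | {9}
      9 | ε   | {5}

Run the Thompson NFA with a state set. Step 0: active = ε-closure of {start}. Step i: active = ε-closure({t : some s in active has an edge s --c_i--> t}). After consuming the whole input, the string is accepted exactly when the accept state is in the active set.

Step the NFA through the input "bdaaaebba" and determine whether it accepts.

start: ε-closure({0}) = {0,2}
'b' @ 1: {3,4,6,8}
'd' @ 2: {1,2,5,7,9}  ✓accept
'a' @ 3: {}  — dead — no transitions
rest 'aaebba' ignored (set empty)
final: {}; accept 1 not in set

Answer: REJECT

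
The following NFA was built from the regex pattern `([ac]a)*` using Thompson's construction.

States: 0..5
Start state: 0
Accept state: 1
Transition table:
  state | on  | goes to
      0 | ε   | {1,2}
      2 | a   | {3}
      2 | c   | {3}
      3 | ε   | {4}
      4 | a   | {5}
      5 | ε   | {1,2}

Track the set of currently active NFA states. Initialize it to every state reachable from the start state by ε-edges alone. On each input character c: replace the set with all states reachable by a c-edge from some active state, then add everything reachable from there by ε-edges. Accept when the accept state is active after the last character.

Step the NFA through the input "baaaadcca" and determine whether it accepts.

Answer: REJECT

Derivation:
initial (ε-close {0}): {0,1,2}
'b' @ 1: {}  — no active states
rest 'aaaadcca' ignored (set empty)
final: {}; accept 1 not in set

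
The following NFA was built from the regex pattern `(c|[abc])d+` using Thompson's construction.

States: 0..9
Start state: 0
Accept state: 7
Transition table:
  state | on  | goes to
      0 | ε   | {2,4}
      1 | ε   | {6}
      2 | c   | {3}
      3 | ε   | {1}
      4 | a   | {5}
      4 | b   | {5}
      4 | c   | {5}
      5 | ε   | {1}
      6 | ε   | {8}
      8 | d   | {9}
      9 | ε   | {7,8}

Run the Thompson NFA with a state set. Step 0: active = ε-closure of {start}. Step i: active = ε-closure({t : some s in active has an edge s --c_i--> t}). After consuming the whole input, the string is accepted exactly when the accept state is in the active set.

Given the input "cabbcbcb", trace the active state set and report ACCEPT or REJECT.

Answer: REJECT

Trace:
initial (ε-close {0}): {0,2,4}
'c' @ 1: {1,3,5,6,8}
'a' @ 2: {}  — state set empty
rest 'bbcbcb' ignored (set empty)
after full input: {}  (accept=7 not in)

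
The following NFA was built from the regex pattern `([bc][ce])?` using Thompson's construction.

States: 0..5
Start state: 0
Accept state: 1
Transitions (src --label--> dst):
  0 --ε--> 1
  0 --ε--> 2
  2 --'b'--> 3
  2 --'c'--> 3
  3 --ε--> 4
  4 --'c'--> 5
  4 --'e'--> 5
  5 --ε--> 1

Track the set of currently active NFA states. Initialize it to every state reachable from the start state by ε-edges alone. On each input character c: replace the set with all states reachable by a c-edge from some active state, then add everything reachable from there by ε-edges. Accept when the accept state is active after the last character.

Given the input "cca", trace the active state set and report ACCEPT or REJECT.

start: ε-closure({0}) = {0,1,2}
'c' @ 1: {3,4}
'c' @ 2: {1,5}  [accepting]
'a' @ 3: {}  — no active states
final: {}; accept 1 not in set

Answer: REJECT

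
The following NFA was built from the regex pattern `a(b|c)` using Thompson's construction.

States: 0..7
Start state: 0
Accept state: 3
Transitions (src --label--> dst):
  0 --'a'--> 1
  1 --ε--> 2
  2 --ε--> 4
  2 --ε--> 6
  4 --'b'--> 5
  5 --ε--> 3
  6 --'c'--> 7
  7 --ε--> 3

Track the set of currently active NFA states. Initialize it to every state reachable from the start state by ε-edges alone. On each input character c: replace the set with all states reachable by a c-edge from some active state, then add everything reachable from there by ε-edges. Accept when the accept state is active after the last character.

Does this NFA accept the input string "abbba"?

Answer: REJECT

Trace:
start: ε-closure({0}) = {0}
'a' @ 1: {1,2,4,6}
'b' @ 2: {3,5}  ✓accept
'b' @ 3: {}  — no active states
rest 'ba' ignored (set empty)
final: {}; accept 3 not in set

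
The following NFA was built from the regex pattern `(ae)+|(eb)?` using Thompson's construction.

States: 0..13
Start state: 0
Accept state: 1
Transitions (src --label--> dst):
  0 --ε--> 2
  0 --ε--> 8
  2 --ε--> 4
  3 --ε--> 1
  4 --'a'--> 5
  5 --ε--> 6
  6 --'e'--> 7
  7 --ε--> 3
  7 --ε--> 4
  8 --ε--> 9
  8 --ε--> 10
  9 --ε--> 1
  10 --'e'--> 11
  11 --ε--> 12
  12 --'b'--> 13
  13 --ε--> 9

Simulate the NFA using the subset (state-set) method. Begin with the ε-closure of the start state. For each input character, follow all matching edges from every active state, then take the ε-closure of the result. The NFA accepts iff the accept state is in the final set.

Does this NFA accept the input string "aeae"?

Answer: ACCEPT

Trace:
start: ε-closure({0}) = {0,1,2,4,8,9,10}
'a' @ 1: {5,6}
'e' @ 2: {1,3,4,7}  (accept∈set)
'a' @ 3: {5,6}
'e' @ 4: {1,3,4,7}  (accept∈set)
final: {1,3,4,7}; accept 1 in set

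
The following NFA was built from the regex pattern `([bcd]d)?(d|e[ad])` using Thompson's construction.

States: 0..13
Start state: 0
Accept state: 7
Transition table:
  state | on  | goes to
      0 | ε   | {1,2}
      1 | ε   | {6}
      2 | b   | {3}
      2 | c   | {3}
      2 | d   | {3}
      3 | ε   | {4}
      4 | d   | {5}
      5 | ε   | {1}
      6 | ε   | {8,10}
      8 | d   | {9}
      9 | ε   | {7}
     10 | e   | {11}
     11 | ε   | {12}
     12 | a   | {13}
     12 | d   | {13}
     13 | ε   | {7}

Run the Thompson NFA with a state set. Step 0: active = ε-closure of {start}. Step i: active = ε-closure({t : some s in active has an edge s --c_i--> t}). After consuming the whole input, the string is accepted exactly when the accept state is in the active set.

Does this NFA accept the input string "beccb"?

initial (ε-close {0}): {0,1,2,6,8,10}
'b' @ 1: {3,4}
'e' @ 2: {}  — no active states
rest 'ccb' ignored (set empty)
final: {}; accept 7 not in set

Answer: REJECT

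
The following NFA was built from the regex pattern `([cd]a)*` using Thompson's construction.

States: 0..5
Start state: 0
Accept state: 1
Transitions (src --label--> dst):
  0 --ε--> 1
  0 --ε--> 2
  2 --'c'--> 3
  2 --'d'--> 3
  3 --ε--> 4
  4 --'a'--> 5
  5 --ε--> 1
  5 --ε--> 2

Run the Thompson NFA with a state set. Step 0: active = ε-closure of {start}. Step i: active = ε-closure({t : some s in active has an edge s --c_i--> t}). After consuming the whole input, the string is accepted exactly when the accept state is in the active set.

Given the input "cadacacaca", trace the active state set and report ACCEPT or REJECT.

Answer: ACCEPT

Trace:
S₀ = ε-closure({0}) = {0,1,2}
'c' @ 1: {3,4}
'a' @ 2: {1,2,5}  [accepting]
'd' @ 3: {3,4}
'a' @ 4: {1,2,5}  [accepting]
'c' @ 5: {3,4}
'a' @ 6: {1,2,5}  [accepting]
'c' @ 7: {3,4}
'a' @ 8: {1,2,5}  [accepting]
'c' @ 9: {3,4}
'a' @ 10: {1,2,5}  [accepting]
final: {1,2,5}; accept 1 in set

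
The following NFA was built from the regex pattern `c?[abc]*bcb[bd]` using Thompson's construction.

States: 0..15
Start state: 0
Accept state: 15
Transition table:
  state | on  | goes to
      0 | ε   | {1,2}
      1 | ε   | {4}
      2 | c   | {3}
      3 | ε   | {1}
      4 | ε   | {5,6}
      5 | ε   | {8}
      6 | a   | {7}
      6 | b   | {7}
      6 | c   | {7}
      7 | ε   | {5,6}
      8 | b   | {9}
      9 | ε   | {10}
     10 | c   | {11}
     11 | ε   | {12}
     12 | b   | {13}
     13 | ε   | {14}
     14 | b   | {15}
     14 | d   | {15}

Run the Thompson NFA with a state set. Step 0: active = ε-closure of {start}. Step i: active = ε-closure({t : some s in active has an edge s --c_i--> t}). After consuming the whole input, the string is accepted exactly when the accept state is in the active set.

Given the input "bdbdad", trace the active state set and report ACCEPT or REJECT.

Answer: REJECT

Steps:
S₀ = ε-closure({0}) = {0,1,2,4,5,6,8}
'b' @ 1: {5,6,7,8,9,10}
'd' @ 2: {}  — dead — no transitions
rest 'bdad' ignored (set empty)
end set {} — state 15 not in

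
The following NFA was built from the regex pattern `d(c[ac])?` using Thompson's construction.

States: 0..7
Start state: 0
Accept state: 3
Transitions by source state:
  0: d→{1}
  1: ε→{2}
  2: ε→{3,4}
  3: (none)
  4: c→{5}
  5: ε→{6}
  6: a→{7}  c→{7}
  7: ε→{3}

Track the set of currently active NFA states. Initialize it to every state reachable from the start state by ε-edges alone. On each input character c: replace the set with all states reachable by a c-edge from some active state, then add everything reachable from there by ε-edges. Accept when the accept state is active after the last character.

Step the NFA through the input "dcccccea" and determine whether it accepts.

initial (ε-close {0}): {0}
'd' @ 1: {1,2,3,4}  [accepting]
'c' @ 2: {5,6}
'c' @ 3: {3,7}  [accepting]
'c' @ 4: {}  — no active states
rest 'ccea' ignored (set empty)
final: {}; accept 3 not in set

Answer: REJECT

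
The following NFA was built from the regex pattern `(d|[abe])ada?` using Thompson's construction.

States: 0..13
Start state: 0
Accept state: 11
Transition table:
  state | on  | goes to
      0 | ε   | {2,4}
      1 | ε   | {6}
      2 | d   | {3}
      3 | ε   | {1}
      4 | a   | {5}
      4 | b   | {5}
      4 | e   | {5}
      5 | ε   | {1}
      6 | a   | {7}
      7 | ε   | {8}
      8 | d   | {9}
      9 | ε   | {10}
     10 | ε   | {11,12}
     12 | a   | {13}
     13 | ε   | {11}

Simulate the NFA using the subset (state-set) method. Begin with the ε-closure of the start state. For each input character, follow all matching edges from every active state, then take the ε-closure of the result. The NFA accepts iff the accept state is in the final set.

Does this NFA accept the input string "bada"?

Answer: ACCEPT

Derivation:
initial (ε-close {0}): {0,2,4}
'b' @ 1: {1,5,6}
'a' @ 2: {7,8}
'd' @ 3: {9,10,11,12}  [accepting]
'a' @ 4: {11,13}  [accepting]
end set {11,13} — state 11 in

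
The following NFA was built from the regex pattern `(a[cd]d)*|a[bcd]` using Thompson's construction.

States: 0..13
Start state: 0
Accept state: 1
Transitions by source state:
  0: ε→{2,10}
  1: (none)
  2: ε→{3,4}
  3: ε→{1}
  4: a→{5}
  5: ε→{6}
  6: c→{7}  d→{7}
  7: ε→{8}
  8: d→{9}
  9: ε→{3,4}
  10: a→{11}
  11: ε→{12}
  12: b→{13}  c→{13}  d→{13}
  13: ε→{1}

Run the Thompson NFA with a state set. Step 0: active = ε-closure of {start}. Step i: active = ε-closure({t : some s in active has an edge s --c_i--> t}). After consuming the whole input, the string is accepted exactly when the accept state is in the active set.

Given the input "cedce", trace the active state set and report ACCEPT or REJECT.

initial (ε-close {0}): {0,1,2,3,4,10}
'c' @ 1: {}  — state set empty
rest 'edce' ignored (set empty)
after full input: {}  (accept=1 not in)

Answer: REJECT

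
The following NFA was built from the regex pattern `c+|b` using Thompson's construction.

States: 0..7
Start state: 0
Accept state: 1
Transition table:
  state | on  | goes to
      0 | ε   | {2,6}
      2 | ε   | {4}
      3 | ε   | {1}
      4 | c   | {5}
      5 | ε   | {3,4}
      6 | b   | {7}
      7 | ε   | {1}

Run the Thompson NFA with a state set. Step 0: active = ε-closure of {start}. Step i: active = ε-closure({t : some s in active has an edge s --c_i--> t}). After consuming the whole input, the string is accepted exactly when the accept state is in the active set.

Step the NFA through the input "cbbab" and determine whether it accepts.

Answer: REJECT

Trace:
S₀ = ε-closure({0}) = {0,2,4,6}
'c' @ 1: {1,3,4,5}  [accepting]
'b' @ 2: {}  — dead — no transitions
rest 'bab' ignored (set empty)
final: {}; accept 1 not in set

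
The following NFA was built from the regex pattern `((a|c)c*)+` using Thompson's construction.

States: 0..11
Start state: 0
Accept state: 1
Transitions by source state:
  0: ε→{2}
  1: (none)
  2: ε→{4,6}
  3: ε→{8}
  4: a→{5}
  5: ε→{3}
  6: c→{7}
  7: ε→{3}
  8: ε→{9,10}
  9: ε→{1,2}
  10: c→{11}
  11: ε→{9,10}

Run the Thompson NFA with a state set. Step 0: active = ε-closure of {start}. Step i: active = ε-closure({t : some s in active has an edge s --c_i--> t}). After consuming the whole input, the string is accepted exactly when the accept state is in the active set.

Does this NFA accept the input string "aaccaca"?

Answer: ACCEPT

Trace:
start: ε-closure({0}) = {0,2,4,6}
'a' @ 1: {1,2,3,4,5,6,8,9,10}  ✓accept
'a' @ 2: {1,2,3,4,5,6,8,9,10}  ✓accept
'c' @ 3: {1,2,3,4,6,7,8,9,10,11}  ✓accept
'c' @ 4: {1,2,3,4,6,7,8,9,10,11}  ✓accept
'a' @ 5: {1,2,3,4,5,6,8,9,10}  ✓accept
'c' @ 6: {1,2,3,4,6,7,8,9,10,11}  ✓accept
'a' @ 7: {1,2,3,4,5,6,8,9,10}  ✓accept
end set {1,2,3,4,5,6,8,9,10} — state 1 in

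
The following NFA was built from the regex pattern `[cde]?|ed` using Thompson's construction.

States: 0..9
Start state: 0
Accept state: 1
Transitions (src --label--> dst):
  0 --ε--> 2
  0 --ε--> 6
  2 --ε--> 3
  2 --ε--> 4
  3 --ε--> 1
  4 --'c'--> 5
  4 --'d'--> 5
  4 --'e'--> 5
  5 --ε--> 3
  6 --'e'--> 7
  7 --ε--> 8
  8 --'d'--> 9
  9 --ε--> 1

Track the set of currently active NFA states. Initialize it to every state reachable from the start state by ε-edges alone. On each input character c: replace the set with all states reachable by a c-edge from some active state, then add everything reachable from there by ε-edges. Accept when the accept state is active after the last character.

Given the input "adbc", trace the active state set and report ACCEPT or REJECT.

initial (ε-close {0}): {0,1,2,3,4,6}
'a' @ 1: {}  — no active states
rest 'dbc' ignored (set empty)
final: {}; accept 1 not in set

Answer: REJECT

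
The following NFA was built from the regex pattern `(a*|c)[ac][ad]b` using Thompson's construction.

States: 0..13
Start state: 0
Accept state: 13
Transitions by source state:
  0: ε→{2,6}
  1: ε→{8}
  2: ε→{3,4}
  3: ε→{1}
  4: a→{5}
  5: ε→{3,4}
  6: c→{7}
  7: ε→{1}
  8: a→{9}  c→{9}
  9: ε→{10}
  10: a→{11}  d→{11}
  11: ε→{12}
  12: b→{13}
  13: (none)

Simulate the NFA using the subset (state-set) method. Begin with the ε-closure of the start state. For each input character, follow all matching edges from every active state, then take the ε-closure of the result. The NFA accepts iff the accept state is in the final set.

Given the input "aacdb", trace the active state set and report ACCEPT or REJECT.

S₀ = ε-closure({0}) = {0,1,2,3,4,6,8}
'a' @ 1: {1,3,4,5,8,9,10}
'a' @ 2: {1,3,4,5,8,9,10,11,12}
'c' @ 3: {9,10}
'd' @ 4: {11,12}
'b' @ 5: {13}  (accept∈set)
after full input: {13}  (accept=13 in)

Answer: ACCEPT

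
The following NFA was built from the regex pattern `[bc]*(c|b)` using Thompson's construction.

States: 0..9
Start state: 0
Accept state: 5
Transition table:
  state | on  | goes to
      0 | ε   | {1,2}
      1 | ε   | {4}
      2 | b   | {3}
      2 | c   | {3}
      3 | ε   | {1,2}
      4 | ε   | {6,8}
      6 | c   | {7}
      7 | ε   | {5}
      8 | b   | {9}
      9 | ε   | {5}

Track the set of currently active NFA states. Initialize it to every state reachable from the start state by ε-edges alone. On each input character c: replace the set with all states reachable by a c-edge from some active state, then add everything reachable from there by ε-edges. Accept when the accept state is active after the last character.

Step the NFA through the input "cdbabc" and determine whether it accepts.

Answer: REJECT

Trace:
start: ε-closure({0}) = {0,1,2,4,6,8}
'c' @ 1: {1,2,3,4,5,6,7,8}  (accept∈set)
'd' @ 2: {}  — state set empty
rest 'babc' ignored (set empty)
final: {}; accept 5 not in set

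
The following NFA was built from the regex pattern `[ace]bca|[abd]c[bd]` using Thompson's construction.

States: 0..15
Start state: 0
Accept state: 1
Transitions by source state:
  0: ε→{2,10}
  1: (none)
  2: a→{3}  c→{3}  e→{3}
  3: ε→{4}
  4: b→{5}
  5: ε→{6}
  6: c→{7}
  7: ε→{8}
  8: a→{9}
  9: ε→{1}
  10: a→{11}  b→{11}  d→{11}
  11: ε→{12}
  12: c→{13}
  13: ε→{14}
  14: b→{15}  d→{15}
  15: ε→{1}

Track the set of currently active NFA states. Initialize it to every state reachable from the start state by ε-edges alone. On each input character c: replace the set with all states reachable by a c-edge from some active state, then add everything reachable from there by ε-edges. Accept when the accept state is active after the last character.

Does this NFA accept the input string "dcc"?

Answer: REJECT

Steps:
start: ε-closure({0}) = {0,2,10}
'd' @ 1: {11,12}
'c' @ 2: {13,14}
'c' @ 3: {}  — state set empty
end set {} — state 1 not in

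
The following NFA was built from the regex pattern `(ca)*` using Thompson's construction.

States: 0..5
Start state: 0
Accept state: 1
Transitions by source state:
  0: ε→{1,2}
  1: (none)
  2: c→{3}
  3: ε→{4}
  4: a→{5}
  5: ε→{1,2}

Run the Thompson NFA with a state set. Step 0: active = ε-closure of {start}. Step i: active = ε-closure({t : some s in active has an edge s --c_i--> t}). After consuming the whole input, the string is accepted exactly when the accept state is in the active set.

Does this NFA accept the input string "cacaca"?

initial (ε-close {0}): {0,1,2}
'c' @ 1: {3,4}
'a' @ 2: {1,2,5}  [accepting]
'c' @ 3: {3,4}
'a' @ 4: {1,2,5}  [accepting]
'c' @ 5: {3,4}
'a' @ 6: {1,2,5}  [accepting]
end set {1,2,5} — state 1 in

Answer: ACCEPT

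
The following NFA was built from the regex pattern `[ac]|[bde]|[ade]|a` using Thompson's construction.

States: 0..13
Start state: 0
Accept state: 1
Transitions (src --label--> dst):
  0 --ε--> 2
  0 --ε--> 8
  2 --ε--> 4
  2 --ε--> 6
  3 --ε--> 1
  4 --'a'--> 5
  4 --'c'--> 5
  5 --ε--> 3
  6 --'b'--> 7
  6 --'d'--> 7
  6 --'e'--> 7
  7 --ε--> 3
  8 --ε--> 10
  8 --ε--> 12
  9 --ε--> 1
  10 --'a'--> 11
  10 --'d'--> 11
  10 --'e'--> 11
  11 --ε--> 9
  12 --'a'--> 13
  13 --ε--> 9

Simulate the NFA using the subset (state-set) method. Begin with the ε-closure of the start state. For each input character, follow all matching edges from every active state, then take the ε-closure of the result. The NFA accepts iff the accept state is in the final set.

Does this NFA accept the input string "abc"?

Answer: REJECT

Trace:
start: ε-closure({0}) = {0,2,4,6,8,10,12}
'a' @ 1: {1,3,5,9,11,13}  ✓accept
'b' @ 2: {}  — no active states
rest 'c' ignored (set empty)
after full input: {}  (accept=1 not in)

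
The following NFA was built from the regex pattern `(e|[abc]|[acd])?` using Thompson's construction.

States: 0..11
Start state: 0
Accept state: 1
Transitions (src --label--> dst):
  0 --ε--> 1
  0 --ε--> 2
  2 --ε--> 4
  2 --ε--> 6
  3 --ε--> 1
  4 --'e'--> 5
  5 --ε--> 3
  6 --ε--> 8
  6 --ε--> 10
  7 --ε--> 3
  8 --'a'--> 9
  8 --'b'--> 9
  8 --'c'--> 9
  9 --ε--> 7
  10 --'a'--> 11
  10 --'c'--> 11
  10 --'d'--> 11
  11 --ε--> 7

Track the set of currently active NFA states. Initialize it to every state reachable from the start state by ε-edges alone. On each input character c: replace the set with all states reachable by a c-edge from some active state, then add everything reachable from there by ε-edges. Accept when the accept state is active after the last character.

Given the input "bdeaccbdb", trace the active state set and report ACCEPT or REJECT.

S₀ = ε-closure({0}) = {0,1,2,4,6,8,10}
'b' @ 1: {1,3,7,9}  ✓accept
'd' @ 2: {}  — state set empty
rest 'eaccbdb' ignored (set empty)
end set {} — state 1 not in

Answer: REJECT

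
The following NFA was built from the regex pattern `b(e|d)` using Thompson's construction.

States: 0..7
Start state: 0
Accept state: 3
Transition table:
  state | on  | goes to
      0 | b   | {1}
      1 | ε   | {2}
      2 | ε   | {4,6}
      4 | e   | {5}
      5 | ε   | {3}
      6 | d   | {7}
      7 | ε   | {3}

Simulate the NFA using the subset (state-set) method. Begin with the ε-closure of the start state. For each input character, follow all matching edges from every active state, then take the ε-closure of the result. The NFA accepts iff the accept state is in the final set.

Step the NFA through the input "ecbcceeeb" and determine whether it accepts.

initial (ε-close {0}): {0}
'e' @ 1: {}  — state set empty
rest 'cbcceeeb' ignored (set empty)
final: {}; accept 3 not in set

Answer: REJECT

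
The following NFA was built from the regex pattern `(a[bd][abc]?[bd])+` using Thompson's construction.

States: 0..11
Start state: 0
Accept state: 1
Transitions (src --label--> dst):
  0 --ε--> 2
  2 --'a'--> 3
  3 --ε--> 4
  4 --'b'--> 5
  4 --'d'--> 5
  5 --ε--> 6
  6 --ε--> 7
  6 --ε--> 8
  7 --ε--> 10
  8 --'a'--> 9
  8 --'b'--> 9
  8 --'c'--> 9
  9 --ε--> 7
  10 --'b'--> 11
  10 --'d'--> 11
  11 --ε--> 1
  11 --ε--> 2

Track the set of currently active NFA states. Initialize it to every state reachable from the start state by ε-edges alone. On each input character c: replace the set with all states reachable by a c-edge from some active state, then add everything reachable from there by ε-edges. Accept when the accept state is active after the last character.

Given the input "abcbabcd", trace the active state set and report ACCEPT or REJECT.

S₀ = ε-closure({0}) = {0,2}
'a' @ 1: {3,4}
'b' @ 2: {5,6,7,8,10}
'c' @ 3: {7,9,10}
'b' @ 4: {1,2,11}  [accepting]
'a' @ 5: {3,4}
'b' @ 6: {5,6,7,8,10}
'c' @ 7: {7,9,10}
'd' @ 8: {1,2,11}  [accepting]
final: {1,2,11}; accept 1 in set

Answer: ACCEPT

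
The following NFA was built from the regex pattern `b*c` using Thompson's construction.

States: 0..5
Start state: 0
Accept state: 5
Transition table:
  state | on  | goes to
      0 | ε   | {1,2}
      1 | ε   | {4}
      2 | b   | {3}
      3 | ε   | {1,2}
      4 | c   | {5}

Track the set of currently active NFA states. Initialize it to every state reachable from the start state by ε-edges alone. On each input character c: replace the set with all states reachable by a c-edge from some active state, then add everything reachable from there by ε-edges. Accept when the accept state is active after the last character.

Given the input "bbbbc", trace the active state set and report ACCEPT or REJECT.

Answer: ACCEPT

Trace:
initial (ε-close {0}): {0,1,2,4}
'b' @ 1: {1,2,3,4}
'b' @ 2: {1,2,3,4}
'b' @ 3: {1,2,3,4}
'b' @ 4: {1,2,3,4}
'c' @ 5: {5}  ✓accept
after full input: {5}  (accept=5 in)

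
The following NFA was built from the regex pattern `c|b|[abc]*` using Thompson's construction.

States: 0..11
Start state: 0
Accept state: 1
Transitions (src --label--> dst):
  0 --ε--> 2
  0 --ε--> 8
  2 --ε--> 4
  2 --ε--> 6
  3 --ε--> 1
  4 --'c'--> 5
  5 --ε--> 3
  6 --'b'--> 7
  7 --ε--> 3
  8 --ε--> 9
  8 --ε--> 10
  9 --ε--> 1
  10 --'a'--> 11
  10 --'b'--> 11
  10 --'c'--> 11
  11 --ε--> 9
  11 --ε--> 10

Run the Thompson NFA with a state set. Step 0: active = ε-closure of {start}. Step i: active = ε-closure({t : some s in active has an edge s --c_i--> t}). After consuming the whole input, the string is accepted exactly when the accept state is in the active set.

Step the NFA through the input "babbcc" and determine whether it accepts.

Answer: ACCEPT

Steps:
start: ε-closure({0}) = {0,1,2,4,6,8,9,10}
'b' @ 1: {1,3,7,9,10,11}  ✓accept
'a' @ 2: {1,9,10,11}  ✓accept
'b' @ 3: {1,9,10,11}  ✓accept
'b' @ 4: {1,9,10,11}  ✓accept
'c' @ 5: {1,9,10,11}  ✓accept
'c' @ 6: {1,9,10,11}  ✓accept
final: {1,9,10,11}; accept 1 in set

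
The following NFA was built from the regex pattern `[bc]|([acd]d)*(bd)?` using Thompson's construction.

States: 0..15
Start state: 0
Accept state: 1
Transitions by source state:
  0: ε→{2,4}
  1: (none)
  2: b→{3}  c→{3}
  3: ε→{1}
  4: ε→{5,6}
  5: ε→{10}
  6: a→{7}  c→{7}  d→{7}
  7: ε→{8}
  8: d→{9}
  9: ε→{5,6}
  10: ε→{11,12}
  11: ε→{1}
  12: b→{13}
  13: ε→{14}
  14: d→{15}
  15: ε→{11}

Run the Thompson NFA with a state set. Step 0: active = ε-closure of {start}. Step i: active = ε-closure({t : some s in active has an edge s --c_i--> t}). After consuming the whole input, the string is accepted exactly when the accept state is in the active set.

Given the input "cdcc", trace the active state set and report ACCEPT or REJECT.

Answer: REJECT

Derivation:
start: ε-closure({0}) = {0,1,2,4,5,6,10,11,12}
'c' @ 1: {1,3,7,8}  ✓accept
'd' @ 2: {1,5,6,9,10,11,12}  ✓accept
'c' @ 3: {7,8}
'c' @ 4: {}  — dead — no transitions
end set {} — state 1 not in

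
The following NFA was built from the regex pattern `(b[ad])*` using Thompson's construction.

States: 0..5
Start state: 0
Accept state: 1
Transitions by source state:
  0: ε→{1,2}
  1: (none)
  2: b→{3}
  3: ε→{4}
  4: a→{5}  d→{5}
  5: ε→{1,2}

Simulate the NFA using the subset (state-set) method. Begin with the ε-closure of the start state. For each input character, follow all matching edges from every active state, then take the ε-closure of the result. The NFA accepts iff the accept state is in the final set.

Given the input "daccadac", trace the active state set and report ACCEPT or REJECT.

start: ε-closure({0}) = {0,1,2}
'd' @ 1: {}  — no active states
rest 'accadac' ignored (set empty)
after full input: {}  (accept=1 not in)

Answer: REJECT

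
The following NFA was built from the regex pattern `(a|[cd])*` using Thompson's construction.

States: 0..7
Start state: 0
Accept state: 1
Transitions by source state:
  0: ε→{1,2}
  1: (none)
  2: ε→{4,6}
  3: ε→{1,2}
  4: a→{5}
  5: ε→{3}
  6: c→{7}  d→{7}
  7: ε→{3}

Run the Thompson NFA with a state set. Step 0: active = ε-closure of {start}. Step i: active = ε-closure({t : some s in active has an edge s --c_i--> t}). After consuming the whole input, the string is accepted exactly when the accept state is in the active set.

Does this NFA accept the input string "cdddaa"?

Answer: ACCEPT

Trace:
S₀ = ε-closure({0}) = {0,1,2,4,6}
'c' @ 1: {1,2,3,4,6,7}  (accept∈set)
'd' @ 2: {1,2,3,4,6,7}  (accept∈set)
'd' @ 3: {1,2,3,4,6,7}  (accept∈set)
'd' @ 4: {1,2,3,4,6,7}  (accept∈set)
'a' @ 5: {1,2,3,4,5,6}  (accept∈set)
'a' @ 6: {1,2,3,4,5,6}  (accept∈set)
end set {1,2,3,4,5,6} — state 1 in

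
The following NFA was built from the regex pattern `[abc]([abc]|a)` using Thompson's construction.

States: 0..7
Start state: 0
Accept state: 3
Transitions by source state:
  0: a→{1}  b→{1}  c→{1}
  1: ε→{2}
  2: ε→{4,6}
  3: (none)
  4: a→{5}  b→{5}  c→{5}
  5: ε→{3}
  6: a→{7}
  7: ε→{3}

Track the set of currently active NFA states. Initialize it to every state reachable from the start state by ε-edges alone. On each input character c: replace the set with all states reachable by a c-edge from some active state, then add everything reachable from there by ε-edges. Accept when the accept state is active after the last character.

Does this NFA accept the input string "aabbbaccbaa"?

Answer: REJECT

Trace:
start: ε-closure({0}) = {0}
'a' @ 1: {1,2,4,6}
'a' @ 2: {3,5,7}  [accepting]
'b' @ 3: {}  — no active states
rest 'bbaccbaa' ignored (set empty)
final: {}; accept 3 not in set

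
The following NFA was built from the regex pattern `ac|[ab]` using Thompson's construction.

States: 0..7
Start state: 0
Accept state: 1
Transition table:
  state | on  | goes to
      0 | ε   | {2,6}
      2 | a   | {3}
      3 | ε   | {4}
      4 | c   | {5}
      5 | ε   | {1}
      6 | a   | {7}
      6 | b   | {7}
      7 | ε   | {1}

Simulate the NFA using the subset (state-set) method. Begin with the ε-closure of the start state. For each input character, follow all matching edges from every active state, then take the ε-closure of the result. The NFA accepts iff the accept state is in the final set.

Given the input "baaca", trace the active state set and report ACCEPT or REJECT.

S₀ = ε-closure({0}) = {0,2,6}
'b' @ 1: {1,7}  (accept∈set)
'a' @ 2: {}  — state set empty
rest 'aca' ignored (set empty)
end set {} — state 1 not in

Answer: REJECT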